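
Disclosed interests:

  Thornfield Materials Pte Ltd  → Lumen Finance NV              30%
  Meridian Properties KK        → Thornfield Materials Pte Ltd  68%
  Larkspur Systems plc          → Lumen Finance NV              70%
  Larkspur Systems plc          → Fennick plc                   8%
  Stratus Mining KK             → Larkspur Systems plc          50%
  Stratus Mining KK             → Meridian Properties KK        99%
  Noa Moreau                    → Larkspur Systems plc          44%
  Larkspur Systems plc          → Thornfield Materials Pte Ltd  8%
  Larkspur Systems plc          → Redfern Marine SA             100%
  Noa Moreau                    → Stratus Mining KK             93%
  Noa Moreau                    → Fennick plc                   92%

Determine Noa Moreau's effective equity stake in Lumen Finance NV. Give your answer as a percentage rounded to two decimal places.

Noa reaches Lumen along 5 paths.
Via Larkspur: 44% × 70% = 30.8%.
Via Stratus → Larkspur: 93% × 50% × 70% = 32.55%.
Via Larkspur → Thornfield: 44% × 8% × 30% = 1.056%.
Via Stratus → Larkspur → Thornfield: 93% × 50% × 8% × 30% = 1.116%.
Via Stratus → Meridian → Thornfield: 93% × 99% × 68% × 30% = 18.78228%.
Total: 30.8% + 32.55% + 1.056% + 1.116% + 18.78228% = 84.30428%.
Rounded: 84.30%.

84.30%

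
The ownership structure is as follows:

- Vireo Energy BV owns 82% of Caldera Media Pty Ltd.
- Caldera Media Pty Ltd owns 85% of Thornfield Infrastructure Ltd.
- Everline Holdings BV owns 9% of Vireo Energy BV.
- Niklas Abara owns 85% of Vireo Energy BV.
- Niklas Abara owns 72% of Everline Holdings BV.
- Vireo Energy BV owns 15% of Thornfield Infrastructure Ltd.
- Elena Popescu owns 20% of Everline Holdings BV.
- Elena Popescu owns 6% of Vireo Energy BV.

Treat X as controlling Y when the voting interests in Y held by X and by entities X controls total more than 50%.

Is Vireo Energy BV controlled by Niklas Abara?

Niklas holds 72% of Everline, so Niklas controls Everline.
Niklas and Everline together hold 85% + 9% = 94% of Vireo, so Niklas controls Vireo.

Yes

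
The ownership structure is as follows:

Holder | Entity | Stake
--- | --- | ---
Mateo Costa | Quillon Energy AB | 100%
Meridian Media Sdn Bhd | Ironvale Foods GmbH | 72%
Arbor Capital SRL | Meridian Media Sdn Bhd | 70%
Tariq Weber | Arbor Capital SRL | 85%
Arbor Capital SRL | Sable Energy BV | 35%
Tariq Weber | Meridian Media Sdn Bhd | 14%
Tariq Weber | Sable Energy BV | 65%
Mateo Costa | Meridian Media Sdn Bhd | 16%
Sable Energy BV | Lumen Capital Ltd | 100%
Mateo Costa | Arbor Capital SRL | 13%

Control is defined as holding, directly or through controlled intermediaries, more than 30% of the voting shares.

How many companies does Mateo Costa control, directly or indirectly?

1

Mateo holds 100% of Quillon, so Mateo controls Quillon.
No other company's threshold is met.
Mateo controls 1 company.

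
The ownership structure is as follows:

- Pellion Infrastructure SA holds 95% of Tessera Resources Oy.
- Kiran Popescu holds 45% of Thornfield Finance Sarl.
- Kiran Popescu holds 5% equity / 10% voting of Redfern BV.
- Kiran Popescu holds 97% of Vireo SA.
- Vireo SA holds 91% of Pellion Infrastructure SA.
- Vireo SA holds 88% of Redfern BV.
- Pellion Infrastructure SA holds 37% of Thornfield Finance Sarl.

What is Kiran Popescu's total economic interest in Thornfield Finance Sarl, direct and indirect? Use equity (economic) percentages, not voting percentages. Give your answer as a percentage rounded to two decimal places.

77.66%

Kiran reaches Thornfield along 2 paths.
Via Vireo → Pellion: 97% × 91% × 37% = 32.6599%.
Direct stake: 45% = 45%.
Total: 32.6599% + 45% = 77.6599%.
Rounded: 77.66%.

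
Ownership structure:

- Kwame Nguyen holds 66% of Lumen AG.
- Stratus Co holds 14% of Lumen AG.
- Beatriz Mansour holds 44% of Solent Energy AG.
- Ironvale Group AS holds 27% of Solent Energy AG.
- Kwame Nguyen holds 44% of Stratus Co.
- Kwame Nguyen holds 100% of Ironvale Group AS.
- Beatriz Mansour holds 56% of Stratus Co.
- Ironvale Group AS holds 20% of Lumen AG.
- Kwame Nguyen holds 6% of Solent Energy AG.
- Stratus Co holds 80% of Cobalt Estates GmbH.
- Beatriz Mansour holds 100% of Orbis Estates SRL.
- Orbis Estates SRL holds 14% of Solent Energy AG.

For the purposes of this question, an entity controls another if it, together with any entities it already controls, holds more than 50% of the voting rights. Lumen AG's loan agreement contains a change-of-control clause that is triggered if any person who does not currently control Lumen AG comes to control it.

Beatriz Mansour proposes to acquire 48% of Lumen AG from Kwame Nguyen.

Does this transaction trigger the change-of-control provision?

The purchase adds only to Beatriz's holdings (Kwame's stake shrinks), so Beatriz is the only person who could newly come to control Lumen.
Beatriz holds 100% of Orbis, so Beatriz controls Orbis.
Beatriz holds 56% of Stratus, so Beatriz controls Stratus.
Beatriz and Orbis together hold 44% + 14% = 58% of Solent, so Beatriz controls Solent.
Stratus holds 80% of Cobalt, so Beatriz controls Cobalt.
In Lumen, Beatriz's side holds only 14%, not > 50%.
So before the transaction, Beatriz does not control Lumen.
After the purchase, Beatriz holds 48% of Lumen directly, and Kwame's stake falls to 18%.
Stratus and Beatriz together hold 14% + 48% = 62% of Lumen, so Beatriz controls Lumen.
Beatriz did not control Lumen before and does after, so the clause is triggered.

Yes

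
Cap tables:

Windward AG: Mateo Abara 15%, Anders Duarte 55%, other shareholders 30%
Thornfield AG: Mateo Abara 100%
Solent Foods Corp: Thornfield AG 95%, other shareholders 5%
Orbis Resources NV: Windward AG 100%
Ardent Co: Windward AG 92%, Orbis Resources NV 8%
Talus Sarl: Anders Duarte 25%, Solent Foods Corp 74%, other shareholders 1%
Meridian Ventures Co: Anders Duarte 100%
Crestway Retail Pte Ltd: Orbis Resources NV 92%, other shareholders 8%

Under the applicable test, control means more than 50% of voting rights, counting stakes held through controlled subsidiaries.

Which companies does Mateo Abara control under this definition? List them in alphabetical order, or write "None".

Mateo holds 100% of Thornfield, so Mateo controls Thornfield.
Thornfield holds 95% of Solent, so Mateo controls Solent.
Solent holds 74% of Talus, so Mateo controls Talus.
No other company's threshold is met.

Solent Foods Corp, Talus Sarl, Thornfield AG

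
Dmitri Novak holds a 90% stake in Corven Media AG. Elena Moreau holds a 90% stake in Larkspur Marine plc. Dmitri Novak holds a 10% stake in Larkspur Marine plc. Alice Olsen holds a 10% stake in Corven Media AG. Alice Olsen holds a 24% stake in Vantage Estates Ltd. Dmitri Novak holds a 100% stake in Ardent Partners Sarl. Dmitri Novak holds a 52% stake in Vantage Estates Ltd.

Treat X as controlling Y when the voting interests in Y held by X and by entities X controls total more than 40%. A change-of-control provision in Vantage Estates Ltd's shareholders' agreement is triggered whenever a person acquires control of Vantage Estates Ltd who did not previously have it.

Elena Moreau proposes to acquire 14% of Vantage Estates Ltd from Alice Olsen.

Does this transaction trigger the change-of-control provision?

The purchase adds only to Elena's holdings (Alice's stake shrinks), so Elena is the only person who could newly come to control Vantage.
Elena holds 90% of Larkspur, so Elena controls Larkspur.
Neither Elena nor any entity Elena controls holds any voting interest in Vantage.
So before the transaction, Elena does not control Vantage.
After the purchase, Elena holds 14% of Vantage directly, and Alice's stake falls to 10%.
After the transaction, Elena's side holds 14% of Vantage, not > 40%, so Elena still does not control Vantage.
No new person acquires control, so the clause is not triggered.

No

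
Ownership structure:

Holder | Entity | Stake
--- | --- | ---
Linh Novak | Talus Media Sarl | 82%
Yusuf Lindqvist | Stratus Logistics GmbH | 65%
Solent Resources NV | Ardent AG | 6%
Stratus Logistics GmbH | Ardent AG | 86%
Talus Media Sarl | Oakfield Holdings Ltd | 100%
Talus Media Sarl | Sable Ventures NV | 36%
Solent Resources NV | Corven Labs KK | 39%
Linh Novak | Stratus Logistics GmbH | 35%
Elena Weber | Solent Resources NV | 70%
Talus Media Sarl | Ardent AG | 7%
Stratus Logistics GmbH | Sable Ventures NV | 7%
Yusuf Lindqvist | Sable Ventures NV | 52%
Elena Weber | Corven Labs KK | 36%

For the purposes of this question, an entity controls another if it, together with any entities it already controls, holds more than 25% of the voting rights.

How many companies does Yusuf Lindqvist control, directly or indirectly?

3

Yusuf holds 65% of Stratus, so Yusuf controls Stratus.
Stratus holds 86% of Ardent, so Yusuf controls Ardent.
Yusuf and Stratus together hold 52% + 7% = 59% of Sable, so Yusuf controls Sable.
No other company's threshold is met.
Yusuf controls 3 companies.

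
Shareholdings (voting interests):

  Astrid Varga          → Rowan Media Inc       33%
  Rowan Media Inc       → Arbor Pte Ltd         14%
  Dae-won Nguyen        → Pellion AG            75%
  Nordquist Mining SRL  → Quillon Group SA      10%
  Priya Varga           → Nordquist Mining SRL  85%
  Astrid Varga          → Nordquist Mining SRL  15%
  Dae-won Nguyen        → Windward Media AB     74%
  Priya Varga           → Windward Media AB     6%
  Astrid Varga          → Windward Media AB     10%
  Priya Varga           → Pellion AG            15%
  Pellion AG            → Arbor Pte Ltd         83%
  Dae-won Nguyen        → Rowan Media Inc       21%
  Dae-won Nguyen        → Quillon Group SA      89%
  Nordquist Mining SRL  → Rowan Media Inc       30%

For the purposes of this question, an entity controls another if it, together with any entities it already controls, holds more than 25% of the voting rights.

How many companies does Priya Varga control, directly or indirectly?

2

Priya holds 85% of Nordquist, so Priya controls Nordquist.
Nordquist holds 30% of Rowan, so Priya controls Rowan.
No other company's threshold is met.
Priya controls 2 companies.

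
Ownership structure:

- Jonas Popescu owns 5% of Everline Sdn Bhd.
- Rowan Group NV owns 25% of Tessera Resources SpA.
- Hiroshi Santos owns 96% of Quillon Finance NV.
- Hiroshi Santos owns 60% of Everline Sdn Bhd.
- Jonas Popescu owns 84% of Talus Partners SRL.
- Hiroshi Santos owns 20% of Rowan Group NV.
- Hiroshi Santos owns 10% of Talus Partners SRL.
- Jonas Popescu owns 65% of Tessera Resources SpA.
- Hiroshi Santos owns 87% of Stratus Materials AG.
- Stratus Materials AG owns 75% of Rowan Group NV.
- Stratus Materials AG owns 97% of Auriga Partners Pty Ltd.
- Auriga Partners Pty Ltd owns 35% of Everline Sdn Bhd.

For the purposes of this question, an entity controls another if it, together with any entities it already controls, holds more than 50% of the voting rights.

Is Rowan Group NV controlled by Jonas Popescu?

No

Jonas holds 84% of Talus, so Jonas controls Talus.
Jonas holds 65% of Tessera, so Jonas controls Tessera.
Neither Jonas nor any entity Jonas controls holds any voting interest in Rowan.
So Jonas does not control Rowan.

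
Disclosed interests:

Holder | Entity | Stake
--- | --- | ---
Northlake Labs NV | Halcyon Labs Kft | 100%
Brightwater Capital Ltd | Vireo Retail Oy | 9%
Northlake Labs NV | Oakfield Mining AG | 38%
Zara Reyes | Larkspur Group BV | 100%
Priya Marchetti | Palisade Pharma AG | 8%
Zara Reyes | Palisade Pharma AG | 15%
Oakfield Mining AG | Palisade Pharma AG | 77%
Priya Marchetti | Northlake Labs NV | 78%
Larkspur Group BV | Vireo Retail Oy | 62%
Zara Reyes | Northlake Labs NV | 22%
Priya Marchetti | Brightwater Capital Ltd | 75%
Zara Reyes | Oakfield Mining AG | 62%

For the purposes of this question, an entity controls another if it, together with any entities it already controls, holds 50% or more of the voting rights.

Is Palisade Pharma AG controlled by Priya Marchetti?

Priya holds 75% of Brightwater, so Priya controls Brightwater.
Priya holds 78% of Northlake, so Priya controls Northlake.
Northlake holds 100% of Halcyon, so Priya controls Halcyon.
In Palisade, Priya's side holds only 8%, not ≥ 50%.
So Priya does not control Palisade.

No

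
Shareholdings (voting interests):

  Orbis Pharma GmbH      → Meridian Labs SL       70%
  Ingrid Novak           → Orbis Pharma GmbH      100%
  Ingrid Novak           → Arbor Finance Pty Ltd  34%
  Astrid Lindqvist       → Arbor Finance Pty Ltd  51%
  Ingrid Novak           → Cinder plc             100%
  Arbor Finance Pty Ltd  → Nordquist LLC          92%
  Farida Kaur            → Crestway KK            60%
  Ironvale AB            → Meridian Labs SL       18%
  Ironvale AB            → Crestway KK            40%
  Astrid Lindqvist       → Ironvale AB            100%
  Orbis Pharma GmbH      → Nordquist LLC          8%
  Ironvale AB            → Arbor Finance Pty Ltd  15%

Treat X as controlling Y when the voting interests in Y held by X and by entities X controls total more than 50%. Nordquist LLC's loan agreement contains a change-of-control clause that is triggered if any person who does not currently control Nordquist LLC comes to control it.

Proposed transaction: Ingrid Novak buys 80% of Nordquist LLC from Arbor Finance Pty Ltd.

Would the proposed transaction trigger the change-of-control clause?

Yes

The purchase adds only to Ingrid's holdings (Arbor's stake shrinks), so Ingrid is the only person who could newly come to control Nordquist.
Ingrid holds 100% of Orbis, so Ingrid controls Orbis.
Orbis holds 70% of Meridian, so Ingrid controls Meridian.
Ingrid holds 100% of Cinder, so Ingrid controls Cinder.
In Nordquist, Ingrid's side holds only 8%, not > 50%.
So before the transaction, Ingrid does not control Nordquist.
After the purchase, Ingrid holds 80% of Nordquist directly, and Arbor's stake falls to 12%.
Orbis and Ingrid together hold 8% + 80% = 88% of Nordquist, so Ingrid controls Nordquist.
Ingrid did not control Nordquist before and does after, so the clause is triggered.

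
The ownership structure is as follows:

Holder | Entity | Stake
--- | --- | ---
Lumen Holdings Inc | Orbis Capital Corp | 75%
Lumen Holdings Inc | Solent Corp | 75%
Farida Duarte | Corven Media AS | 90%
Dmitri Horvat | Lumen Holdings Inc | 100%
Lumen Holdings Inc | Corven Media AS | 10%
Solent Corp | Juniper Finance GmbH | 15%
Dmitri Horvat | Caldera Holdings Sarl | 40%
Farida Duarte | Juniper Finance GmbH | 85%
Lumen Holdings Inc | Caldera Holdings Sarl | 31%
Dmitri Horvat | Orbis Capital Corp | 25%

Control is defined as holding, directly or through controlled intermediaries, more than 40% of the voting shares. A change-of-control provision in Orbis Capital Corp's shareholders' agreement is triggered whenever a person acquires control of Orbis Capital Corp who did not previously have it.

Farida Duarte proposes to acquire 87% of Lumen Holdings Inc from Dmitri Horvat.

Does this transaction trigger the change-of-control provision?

Yes

The purchase adds only to Farida's holdings (Dmitri's stake shrinks), so Farida is the only person who could newly come to control Orbis.
Farida holds 90% of Corven, so Farida controls Corven.
Farida holds 85% of Juniper, so Farida controls Juniper.
Neither Farida nor any entity Farida controls holds any voting interest in Orbis.
So before the transaction, Farida does not control Orbis.
After the purchase, Farida holds 87% of Lumen directly, and Dmitri's stake falls to 13%.
Farida holds 87% of Lumen, so Farida controls Lumen.
Lumen holds 75% of Orbis, so Farida controls Orbis.
Farida did not control Orbis before and does after, so the clause is triggered.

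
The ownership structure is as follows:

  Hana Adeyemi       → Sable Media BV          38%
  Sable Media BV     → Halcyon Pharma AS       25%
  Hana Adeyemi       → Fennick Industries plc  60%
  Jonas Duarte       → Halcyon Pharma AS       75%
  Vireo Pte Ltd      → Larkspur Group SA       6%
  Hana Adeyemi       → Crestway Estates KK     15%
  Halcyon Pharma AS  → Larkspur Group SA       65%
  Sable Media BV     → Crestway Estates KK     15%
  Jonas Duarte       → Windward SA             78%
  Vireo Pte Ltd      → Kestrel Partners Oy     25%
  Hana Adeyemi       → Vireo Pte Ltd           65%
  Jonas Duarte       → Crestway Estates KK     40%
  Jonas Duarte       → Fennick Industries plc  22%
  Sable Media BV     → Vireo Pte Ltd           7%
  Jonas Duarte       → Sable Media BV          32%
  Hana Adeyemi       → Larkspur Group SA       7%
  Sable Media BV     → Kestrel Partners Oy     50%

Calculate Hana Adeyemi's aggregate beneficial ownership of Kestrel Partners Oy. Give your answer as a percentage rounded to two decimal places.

35.92%

Hana reaches Kestrel along 3 paths.
Via Sable → Vireo: 38% × 7% × 25% = 0.665%.
Via Vireo: 65% × 25% = 16.25%.
Via Sable: 38% × 50% = 19%.
Total: 0.665% + 16.25% + 19% = 35.915%.
Rounded: 35.92%.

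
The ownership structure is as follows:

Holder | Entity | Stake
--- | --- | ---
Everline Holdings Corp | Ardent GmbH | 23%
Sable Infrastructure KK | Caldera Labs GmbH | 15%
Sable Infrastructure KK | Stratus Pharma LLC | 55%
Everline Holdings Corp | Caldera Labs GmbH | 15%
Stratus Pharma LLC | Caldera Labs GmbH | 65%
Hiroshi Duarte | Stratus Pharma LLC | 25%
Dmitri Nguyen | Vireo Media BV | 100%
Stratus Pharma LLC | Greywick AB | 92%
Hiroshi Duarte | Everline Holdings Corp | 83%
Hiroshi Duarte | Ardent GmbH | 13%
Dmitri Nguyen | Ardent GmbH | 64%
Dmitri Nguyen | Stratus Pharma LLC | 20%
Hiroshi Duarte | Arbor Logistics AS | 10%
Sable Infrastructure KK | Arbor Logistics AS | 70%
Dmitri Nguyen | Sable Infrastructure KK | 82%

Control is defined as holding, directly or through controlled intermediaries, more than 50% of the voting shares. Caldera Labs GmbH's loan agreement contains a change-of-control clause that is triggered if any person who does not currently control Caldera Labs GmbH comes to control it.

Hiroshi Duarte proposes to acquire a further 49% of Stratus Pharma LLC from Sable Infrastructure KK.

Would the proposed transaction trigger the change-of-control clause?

The purchase adds only to Hiroshi's holdings (Sable's stake shrinks), so Hiroshi is the only person who could newly come to control Caldera.
Hiroshi holds 83% of Everline, so Hiroshi controls Everline.
In Caldera, Hiroshi's side holds only 15%, not > 50%.
So before the transaction, Hiroshi does not control Caldera.
After the purchase, Hiroshi's direct stake in Stratus rises to 25% + 49% = 74%, and Sable's stake falls to 6%.
Hiroshi holds 74% of Stratus, so Hiroshi controls Stratus.
Everline and Stratus together hold 15% + 65% = 80% of Caldera, so Hiroshi controls Caldera.
Hiroshi did not control Caldera before and does after, so the clause is triggered.

Yes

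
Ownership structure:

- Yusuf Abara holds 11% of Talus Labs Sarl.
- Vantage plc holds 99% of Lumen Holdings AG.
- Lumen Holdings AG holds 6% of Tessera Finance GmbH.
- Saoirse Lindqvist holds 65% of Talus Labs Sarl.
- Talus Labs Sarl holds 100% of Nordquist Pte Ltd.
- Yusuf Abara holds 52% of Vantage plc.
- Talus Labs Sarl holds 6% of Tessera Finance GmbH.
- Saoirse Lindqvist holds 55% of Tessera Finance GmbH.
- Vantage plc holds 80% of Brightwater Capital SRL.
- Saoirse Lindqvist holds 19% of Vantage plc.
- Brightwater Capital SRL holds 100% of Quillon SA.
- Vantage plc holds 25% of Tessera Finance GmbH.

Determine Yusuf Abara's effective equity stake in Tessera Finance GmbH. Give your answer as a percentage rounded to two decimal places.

Yusuf reaches Tessera along 3 paths.
Via Vantage → Lumen: 52% × 99% × 6% = 3.0888%.
Via Vantage: 52% × 25% = 13%.
Via Talus: 11% × 6% = 0.66%.
Total: 3.0888% + 13% + 0.66% = 16.7488%.
Rounded: 16.75%.

16.75%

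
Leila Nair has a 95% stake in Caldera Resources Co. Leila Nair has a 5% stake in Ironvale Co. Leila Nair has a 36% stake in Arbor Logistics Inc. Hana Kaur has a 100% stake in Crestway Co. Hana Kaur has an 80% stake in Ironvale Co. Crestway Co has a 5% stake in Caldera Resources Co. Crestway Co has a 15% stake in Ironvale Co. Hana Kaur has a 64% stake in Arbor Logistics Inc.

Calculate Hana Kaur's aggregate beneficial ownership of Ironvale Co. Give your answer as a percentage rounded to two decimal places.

Hana reaches Ironvale along 2 paths.
Via Crestway: 100% × 15% = 15%.
Direct stake: 80% = 80%.
Total: 15% + 80% = 95%.
Rounded: 95.00%.

95.00%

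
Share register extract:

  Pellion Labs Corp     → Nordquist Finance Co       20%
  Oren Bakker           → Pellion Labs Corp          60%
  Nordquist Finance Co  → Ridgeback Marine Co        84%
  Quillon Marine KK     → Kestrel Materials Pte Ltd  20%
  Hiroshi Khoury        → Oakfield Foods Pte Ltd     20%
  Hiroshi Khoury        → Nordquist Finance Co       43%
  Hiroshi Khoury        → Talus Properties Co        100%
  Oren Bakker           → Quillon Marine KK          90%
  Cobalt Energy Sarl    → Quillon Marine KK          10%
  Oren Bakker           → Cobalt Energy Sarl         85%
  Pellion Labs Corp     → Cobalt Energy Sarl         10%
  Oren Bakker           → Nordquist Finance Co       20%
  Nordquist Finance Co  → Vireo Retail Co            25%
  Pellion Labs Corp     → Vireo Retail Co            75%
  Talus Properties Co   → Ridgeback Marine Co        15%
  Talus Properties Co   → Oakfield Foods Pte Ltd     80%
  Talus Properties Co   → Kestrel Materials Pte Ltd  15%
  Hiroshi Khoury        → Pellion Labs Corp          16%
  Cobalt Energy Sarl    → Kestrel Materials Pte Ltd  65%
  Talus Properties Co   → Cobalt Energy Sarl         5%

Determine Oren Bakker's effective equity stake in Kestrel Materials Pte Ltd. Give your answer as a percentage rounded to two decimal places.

Oren reaches Kestrel along 5 paths.
Via Pellion → Cobalt: 60% × 10% × 65% = 3.9%.
Via Cobalt: 85% × 65% = 55.25%.
Via Pellion → Cobalt → Quillon: 60% × 10% × 10% × 20% = 0.12%.
Via Cobalt → Quillon: 85% × 10% × 20% = 1.7%.
Via Quillon: 90% × 20% = 18%.
Total: 3.9% + 55.25% + 0.12% + 1.7% + 18% = 78.97%.

78.97%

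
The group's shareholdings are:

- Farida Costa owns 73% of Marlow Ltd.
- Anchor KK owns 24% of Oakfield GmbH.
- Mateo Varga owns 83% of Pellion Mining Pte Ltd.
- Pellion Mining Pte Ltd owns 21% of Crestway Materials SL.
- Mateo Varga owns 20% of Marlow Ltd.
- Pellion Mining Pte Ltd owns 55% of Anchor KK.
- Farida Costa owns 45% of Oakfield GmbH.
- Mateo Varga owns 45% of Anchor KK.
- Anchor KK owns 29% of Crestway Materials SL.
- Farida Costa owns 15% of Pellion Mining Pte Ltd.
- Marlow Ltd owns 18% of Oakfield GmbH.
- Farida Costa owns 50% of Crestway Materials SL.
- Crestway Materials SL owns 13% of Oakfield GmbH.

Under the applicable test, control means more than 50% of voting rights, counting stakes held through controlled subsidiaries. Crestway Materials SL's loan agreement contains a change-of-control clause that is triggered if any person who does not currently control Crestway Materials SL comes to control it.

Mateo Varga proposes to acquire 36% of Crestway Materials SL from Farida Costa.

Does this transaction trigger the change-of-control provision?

Yes

The purchase adds only to Mateo's holdings (Farida's stake shrinks), so Mateo is the only person who could newly come to control Crestway.
Mateo holds 83% of Pellion, so Mateo controls Pellion.
Mateo and Pellion together hold 45% + 55% = 100% of Anchor, so Mateo controls Anchor.
In Crestway, Mateo's side holds only 21% + 29% = 50%, not > 50%.
So before the transaction, Mateo does not control Crestway.
After the purchase, Mateo holds 36% of Crestway directly, and Farida's stake falls to 14%.
Pellion and Anchor and Mateo together hold 21% + 29% + 36% = 86% of Crestway, so Mateo controls Crestway.
Mateo did not control Crestway before and does after, so the clause is triggered.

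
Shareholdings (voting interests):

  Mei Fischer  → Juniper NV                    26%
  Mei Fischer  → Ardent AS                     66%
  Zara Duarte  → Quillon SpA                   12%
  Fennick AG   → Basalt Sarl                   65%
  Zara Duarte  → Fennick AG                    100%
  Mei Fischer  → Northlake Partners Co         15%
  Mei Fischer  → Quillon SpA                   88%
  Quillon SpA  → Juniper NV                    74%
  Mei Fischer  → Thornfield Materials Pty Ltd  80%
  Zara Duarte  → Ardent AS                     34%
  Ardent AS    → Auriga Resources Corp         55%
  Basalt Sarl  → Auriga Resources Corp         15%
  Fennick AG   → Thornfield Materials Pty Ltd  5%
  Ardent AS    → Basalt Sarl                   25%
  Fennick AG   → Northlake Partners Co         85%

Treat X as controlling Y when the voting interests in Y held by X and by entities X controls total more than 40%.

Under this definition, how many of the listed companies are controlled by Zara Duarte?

Zara holds 100% of Fennick, so Zara controls Fennick.
Fennick holds 65% of Basalt, so Zara controls Basalt.
Fennick holds 85% of Northlake, so Zara controls Northlake.
No other company's threshold is met.
Zara controls 3 companies.

3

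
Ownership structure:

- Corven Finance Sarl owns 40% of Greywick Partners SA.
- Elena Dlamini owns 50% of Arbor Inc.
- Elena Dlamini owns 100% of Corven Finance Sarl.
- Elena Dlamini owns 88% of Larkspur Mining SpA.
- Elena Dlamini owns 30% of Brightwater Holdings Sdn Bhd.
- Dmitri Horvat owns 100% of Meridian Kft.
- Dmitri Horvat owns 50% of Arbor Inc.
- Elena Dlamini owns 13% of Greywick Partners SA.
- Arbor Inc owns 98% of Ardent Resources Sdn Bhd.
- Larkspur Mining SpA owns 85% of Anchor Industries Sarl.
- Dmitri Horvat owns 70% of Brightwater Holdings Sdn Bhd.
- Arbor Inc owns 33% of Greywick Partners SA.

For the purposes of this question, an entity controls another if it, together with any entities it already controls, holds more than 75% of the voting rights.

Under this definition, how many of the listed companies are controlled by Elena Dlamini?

Elena holds 88% of Larkspur, so Elena controls Larkspur.
Elena holds 100% of Corven, so Elena controls Corven.
Larkspur holds 85% of Anchor, so Elena controls Anchor.
No other company's threshold is met.
Elena controls 3 companies.

3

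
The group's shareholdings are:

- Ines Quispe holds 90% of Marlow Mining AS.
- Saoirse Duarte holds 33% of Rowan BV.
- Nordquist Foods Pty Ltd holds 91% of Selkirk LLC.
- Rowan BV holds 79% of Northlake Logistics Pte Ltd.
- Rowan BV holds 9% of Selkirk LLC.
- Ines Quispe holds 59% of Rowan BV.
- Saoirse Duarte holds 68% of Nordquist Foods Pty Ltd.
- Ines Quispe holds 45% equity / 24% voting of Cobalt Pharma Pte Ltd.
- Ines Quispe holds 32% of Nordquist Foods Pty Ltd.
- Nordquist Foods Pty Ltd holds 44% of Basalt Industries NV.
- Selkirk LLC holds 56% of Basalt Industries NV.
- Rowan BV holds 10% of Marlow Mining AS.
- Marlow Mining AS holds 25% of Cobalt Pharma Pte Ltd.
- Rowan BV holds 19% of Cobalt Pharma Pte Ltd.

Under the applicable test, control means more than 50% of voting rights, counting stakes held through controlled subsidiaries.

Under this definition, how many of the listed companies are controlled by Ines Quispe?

4

Ines holds 59% of Rowan, so Ines controls Rowan.
Rowan holds 79% of Northlake, so Ines controls Northlake.
Ines and Rowan together hold 90% + 10% = 100% of Marlow, so Ines controls Marlow.
Ines and Marlow and Rowan together hold 24% + 25% + 19% = 68% of Cobalt, so Ines controls Cobalt.
No other company's threshold is met.
Ines controls 4 companies.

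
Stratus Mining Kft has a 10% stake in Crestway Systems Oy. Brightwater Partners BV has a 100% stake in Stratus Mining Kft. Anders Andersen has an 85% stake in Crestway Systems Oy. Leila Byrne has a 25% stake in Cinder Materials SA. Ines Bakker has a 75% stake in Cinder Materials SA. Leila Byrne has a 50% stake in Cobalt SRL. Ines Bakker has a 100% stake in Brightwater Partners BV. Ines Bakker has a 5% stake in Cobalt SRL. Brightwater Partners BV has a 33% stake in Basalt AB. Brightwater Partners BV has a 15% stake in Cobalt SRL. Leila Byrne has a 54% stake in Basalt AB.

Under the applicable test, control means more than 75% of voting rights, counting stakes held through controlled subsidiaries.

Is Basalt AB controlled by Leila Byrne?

Leila's largest direct stake is 54% in Basalt, which does not meet the threshold, so Leila controls no company.
In Basalt, Leila's side holds only 54%, not > 75%.
So Leila does not control Basalt.

No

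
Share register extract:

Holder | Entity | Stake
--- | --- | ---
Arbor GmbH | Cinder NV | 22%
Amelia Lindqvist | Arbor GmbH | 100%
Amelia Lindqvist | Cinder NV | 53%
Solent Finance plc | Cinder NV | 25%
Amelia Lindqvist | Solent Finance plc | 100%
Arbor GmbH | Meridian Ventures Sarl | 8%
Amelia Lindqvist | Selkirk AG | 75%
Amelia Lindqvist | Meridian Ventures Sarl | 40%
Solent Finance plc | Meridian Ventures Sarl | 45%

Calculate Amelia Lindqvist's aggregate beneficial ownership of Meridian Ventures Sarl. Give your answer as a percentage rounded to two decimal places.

Amelia reaches Meridian along 3 paths.
Via Solent: 100% × 45% = 45%.
Via Arbor: 100% × 8% = 8%.
Direct stake: 40% = 40%.
Total: 45% + 8% + 40% = 93%.
Rounded: 93.00%.

93.00%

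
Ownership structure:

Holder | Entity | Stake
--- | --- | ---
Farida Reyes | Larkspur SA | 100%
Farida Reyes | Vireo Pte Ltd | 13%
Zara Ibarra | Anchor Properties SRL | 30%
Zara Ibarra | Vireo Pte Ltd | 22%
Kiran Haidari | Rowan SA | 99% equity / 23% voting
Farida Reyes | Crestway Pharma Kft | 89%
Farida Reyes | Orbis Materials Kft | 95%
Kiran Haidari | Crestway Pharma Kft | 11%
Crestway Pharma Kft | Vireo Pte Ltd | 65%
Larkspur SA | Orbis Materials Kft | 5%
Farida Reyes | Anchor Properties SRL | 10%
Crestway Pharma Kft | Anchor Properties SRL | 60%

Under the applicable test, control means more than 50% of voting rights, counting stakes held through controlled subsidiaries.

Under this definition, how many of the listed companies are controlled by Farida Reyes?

5

Farida holds 100% of Larkspur, so Farida controls Larkspur.
Larkspur and Farida together hold 5% + 95% = 100% of Orbis, so Farida controls Orbis.
Farida holds 89% of Crestway, so Farida controls Crestway.
Farida and Crestway together hold 13% + 65% = 78% of Vireo, so Farida controls Vireo.
Crestway and Farida together hold 60% + 10% = 70% of Anchor, so Farida controls Anchor.
No other company's threshold is met.
Farida controls 5 companies.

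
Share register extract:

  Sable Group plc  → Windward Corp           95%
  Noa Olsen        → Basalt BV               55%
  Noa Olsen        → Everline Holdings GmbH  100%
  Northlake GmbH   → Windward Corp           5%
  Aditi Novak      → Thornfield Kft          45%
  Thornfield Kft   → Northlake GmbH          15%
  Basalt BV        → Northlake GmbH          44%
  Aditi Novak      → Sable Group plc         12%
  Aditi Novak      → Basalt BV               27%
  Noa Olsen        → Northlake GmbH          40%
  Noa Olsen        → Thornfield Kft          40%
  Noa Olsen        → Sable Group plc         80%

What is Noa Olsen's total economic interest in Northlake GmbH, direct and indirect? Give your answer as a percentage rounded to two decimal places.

70.20%

Noa reaches Northlake along 3 paths.
Via Thornfield: 40% × 15% = 6%.
Via Basalt: 55% × 44% = 24.2%.
Direct stake: 40% = 40%.
Total: 6% + 24.2% + 40% = 70.2%.
Rounded: 70.20%.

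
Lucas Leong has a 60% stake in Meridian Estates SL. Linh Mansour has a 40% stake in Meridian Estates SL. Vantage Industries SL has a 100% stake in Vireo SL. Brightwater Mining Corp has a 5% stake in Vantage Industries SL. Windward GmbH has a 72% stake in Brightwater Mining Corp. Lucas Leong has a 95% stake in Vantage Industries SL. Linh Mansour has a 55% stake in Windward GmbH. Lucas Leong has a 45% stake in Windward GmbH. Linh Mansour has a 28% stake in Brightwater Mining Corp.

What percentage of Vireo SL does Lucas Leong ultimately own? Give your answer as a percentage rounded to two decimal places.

96.62%

Lucas reaches Vireo along 2 paths.
Via Vantage: 95% × 100% = 95%.
Via Windward → Brightwater → Vantage: 45% × 72% × 5% × 100% = 1.62%.
Total: 95% + 1.62% = 96.62%.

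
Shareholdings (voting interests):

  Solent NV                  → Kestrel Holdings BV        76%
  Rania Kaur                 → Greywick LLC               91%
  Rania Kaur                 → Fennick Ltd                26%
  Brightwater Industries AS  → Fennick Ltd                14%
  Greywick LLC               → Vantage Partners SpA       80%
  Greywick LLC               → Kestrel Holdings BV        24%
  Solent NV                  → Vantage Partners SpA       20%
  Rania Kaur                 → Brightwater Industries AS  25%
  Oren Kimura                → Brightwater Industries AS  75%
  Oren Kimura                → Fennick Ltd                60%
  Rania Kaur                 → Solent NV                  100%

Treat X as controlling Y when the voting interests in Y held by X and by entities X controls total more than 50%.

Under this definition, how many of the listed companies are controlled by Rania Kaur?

4

Rania holds 91% of Greywick, so Rania controls Greywick.
Rania holds 100% of Solent, so Rania controls Solent.
Greywick and Solent together hold 24% + 76% = 100% of Kestrel, so Rania controls Kestrel.
Greywick and Solent together hold 80% + 20% = 100% of Vantage, so Rania controls Vantage.
No other company's threshold is met.
Rania controls 4 companies.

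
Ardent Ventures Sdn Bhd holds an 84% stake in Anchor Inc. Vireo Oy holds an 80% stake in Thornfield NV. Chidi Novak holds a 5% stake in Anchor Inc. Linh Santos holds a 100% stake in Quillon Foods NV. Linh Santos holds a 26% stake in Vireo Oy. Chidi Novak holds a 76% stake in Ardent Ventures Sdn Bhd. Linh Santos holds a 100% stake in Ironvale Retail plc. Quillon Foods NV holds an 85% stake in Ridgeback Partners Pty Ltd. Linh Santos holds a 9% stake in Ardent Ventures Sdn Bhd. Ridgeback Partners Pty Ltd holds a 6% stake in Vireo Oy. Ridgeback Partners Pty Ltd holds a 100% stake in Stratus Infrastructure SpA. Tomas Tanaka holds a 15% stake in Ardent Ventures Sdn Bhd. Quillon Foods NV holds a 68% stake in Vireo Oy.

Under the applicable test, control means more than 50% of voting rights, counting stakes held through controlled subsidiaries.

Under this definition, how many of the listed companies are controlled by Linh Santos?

6

Linh holds 100% of Quillon, so Linh controls Quillon.
Quillon holds 85% of Ridgeback, so Linh controls Ridgeback.
Ridgeback holds 100% of Stratus, so Linh controls Stratus.
Linh and Quillon and Ridgeback together hold 26% + 68% + 6% = 100% of Vireo, so Linh controls Vireo.
Vireo holds 80% of Thornfield, so Linh controls Thornfield.
Linh holds 100% of Ironvale, so Linh controls Ironvale.
No other company's threshold is met.
Linh controls 6 companies.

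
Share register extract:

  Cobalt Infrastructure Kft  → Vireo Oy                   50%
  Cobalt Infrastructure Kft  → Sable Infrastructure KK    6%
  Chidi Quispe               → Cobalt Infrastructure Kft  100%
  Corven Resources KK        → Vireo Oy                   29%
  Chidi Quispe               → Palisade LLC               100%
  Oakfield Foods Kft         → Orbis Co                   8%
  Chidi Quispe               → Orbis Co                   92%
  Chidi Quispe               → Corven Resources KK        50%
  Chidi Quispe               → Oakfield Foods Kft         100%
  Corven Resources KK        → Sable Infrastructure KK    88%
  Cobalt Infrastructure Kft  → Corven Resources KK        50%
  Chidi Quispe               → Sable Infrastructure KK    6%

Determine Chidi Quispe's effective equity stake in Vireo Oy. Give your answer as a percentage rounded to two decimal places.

79.00%

Chidi reaches Vireo along 3 paths.
Via Corven: 50% × 29% = 14.5%.
Via Cobalt → Corven: 100% × 50% × 29% = 14.5%.
Via Cobalt: 100% × 50% = 50%.
Total: 14.5% + 14.5% + 50% = 79%.
Rounded: 79.00%.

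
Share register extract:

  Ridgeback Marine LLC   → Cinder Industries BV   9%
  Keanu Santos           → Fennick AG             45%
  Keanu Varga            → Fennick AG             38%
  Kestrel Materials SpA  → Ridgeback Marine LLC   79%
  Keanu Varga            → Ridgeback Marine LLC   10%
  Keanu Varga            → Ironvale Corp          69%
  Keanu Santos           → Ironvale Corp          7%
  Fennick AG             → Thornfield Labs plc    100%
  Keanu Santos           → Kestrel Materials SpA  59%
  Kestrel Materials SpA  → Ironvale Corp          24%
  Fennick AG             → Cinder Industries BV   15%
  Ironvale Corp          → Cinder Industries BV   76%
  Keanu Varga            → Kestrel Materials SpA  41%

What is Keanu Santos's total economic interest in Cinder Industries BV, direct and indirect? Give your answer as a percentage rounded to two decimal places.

27.03%

Keanu Santos reaches Cinder along 4 paths.
Via Kestrel → Ironvale: 59% × 24% × 76% = 10.7616%.
Via Ironvale: 7% × 76% = 5.32%.
Via Kestrel → Ridgeback: 59% × 79% × 9% = 4.1949%.
Via Fennick: 45% × 15% = 6.75%.
Total: 10.7616% + 5.32% + 4.1949% + 6.75% = 27.0265%.
Rounded: 27.03%.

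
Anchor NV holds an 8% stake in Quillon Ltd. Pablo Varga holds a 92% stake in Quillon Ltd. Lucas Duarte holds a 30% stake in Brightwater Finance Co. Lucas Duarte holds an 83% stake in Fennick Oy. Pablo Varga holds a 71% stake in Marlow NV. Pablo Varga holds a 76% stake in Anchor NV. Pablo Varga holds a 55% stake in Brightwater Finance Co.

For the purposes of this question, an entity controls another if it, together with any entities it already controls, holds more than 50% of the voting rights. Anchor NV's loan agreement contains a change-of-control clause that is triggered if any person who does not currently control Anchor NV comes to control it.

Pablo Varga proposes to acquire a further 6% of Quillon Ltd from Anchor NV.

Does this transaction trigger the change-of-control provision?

The purchase adds only to Pablo's holdings (Anchor's stake shrinks), so Pablo is the only person who could newly come to control Anchor.
Pablo holds 76% of Anchor, so Pablo controls Anchor.
So Pablo already controls Anchor before the transaction.
After the purchase, Pablo's direct stake in Quillon rises to 92% + 6% = 98%, and Anchor's stake falls to 2%.
Pablo controlled Anchor already, so this is not a new person acquiring control; every other person's position is unchanged or reduced.
No new person acquires control, so the clause is not triggered.

No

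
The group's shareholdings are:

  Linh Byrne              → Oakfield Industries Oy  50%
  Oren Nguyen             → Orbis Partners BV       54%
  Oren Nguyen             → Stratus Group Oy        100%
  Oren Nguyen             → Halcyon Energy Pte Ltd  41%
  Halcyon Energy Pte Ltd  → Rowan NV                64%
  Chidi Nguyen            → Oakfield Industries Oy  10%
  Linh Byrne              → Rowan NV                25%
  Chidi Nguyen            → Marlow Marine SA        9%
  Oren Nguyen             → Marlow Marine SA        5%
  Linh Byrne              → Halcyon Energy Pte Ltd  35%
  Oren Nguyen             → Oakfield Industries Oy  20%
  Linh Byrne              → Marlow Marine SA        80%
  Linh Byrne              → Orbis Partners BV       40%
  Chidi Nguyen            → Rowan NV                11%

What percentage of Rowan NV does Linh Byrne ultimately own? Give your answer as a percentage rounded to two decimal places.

Linh reaches Rowan along 2 paths.
Direct stake: 25% = 25%.
Via Halcyon: 35% × 64% = 22.4%.
Total: 25% + 22.4% = 47.4%.
Rounded: 47.40%.

47.40%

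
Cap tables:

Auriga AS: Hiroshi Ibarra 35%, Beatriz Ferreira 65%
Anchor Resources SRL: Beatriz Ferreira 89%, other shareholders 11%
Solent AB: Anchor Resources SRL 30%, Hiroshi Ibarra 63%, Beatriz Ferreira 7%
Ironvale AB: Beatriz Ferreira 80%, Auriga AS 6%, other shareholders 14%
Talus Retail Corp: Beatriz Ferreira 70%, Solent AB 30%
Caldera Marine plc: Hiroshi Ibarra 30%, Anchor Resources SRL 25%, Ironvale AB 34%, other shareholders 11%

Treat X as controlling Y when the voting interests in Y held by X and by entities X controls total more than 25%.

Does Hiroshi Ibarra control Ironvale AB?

Hiroshi holds 35% of Auriga, so Hiroshi controls Auriga.
Hiroshi holds 63% of Solent, so Hiroshi controls Solent.
Solent holds 30% of Talus, so Hiroshi controls Talus.
Hiroshi holds 30% of Caldera, so Hiroshi controls Caldera.
In Ironvale, Hiroshi's side holds only 6%, not > 25%.
So Hiroshi does not control Ironvale.

No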